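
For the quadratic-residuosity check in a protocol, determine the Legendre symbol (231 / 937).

937 ≡ 1 (mod 4), so quadratic reciprocity gives (231 / 937) = (937 / 231). Reduce: 937 ≡ 13 (mod 231). Now have (13 / 231).
13 ≡ 1 (mod 4), so quadratic reciprocity gives (13 / 231) = (231 / 13). Reduce: 231 ≡ 10 (mod 13). Now have (10 / 13).
Factor out 2: 10 = 2·5. Since 13 ≡ 5 (mod 8), (2 / 13) = -1. Now have -(5 / 13).
5 ≡ 1 (mod 4), so quadratic reciprocity gives (5 / 13) = (13 / 5). Reduce: 13 ≡ 3 (mod 5). Now have -(3 / 5).
5 ≡ 1 (mod 4), so quadratic reciprocity gives (3 / 5) = (5 / 3). Reduce: 5 ≡ 2 (mod 3). Now have -(2 / 3).
Factor out 2: 2 = 2. Since 3 ≡ 3 (mod 8), (2 / 3) = -1. Now have (1 / 3).
(1 / 3) = 1. Collecting the sign factors: 1.

1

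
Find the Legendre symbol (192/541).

Factor out 2: 192 = 2^6·3. Since 541 ≡ 5 (mod 8), (2/541) = -1, and (2/541)^6 = +1. Now have (3/541).
541 ≡ 1 (mod 4), so quadratic reciprocity gives (3/541) = (541/3). Reduce: 541 ≡ 1 (mod 3). Now have (1/3).
(1/3) = 1. Collecting the sign factors: 1.

1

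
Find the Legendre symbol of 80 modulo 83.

-1

(80|83)
  = (5|83)    [83 ≡ 3 mod 8 ⇒ (2|83)^4 = +1]
  = (83|5)    [QR: 5 ≡ 1 mod 4, sign kept]
  = (3|5)    [83 ≡ 3 mod 5]
  = (5|3)    [QR: 5 ≡ 1 mod 4, sign kept]
  = (2|3)    [5 ≡ 2 mod 3]
  = -(1|3)    [3 ≡ 3 mod 8 ⇒ (2|3) = -1]
  = -1    [(1|3) = 1]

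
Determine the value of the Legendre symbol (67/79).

Both 67 ≡ 3 and 79 ≡ 3 (mod 4), so reciprocity gives (67/79) = -(79/67). Reduce: 79 ≡ 12 (mod 67). Now have -(12/67).
Factor out 2: 12 = 2^2·3. Since 67 ≡ 3 (mod 8), (2/67) = -1, and (2/67)^2 = +1. Now have -(3/67).
Both 3 ≡ 3 and 67 ≡ 3 (mod 4), so reciprocity gives (3/67) = -(67/3). Reduce: 67 ≡ 1 (mod 3). Now have (1/3).
(1/3) = 1. Collecting the sign factors: 1.

1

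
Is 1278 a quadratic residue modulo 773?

Reduce the numerator: 1278 ≡ 505 (mod 773), so (1278/773) = (505/773).
505 ≡ 1 (mod 4), so quadratic reciprocity gives (505/773) = (773/505). Reduce: 773 ≡ 268 (mod 505). Now have (268/505).
Factor out 2: 268 = 2^2·67. Since 505 ≡ 1 (mod 8), (2/505) = +1, and (2/505)^2 = +1. Now have (67/505).
505 ≡ 1 (mod 4), so quadratic reciprocity gives (67/505) = (505/67). Reduce: 505 ≡ 36 (mod 67). Now have (36/67).
Factor out 2: 36 = 2^2·9. Since 67 ≡ 3 (mod 8), (2/67) = -1, and (2/67)^2 = +1. Now have (9/67).
9 ≡ 1 (mod 4), so quadratic reciprocity gives (9/67) = (67/9). Reduce: 67 ≡ 4 (mod 9). Now have (4/9).
Factor out 2: 4 = 2^2. Since 9 ≡ 1 (mod 8), (2/9) = +1, and (2/9)^2 = +1. Now have (1/9).
(1/9) = 1. Collecting the sign factors: 1.
(1278/773) = 1, and 773 is prime, so 1278 is a quadratic residue mod 773.

yes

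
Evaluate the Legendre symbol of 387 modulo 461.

1

461 ≡ 1 (mod 4), so quadratic reciprocity gives (387/461) = (461/387). Reduce: 461 ≡ 74 (mod 387). Now have (74/387).
Factor out 2: 74 = 2·37. Since 387 ≡ 3 (mod 8), (2/387) = -1. Now have -(37/387).
37 ≡ 1 (mod 4), so quadratic reciprocity gives (37/387) = (387/37). Reduce: 387 ≡ 17 (mod 37). Now have -(17/37).
17 ≡ 1 (mod 4), so quadratic reciprocity gives (17/37) = (37/17). Reduce: 37 ≡ 3 (mod 17). Now have -(3/17).
17 ≡ 1 (mod 4), so quadratic reciprocity gives (3/17) = (17/3). Reduce: 17 ≡ 2 (mod 3). Now have -(2/3).
Factor out 2: 2 = 2. Since 3 ≡ 3 (mod 8), (2/3) = -1. Now have (1/3).
(1/3) = 1. Collecting the sign factors: 1.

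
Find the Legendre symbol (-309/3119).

Pull out -1: (-309/3119) = (-1/3119)·(309/3119). Since 3119 ≡ 3 (mod 4), (-1/3119) = -1. Now have -(309/3119).
309 ≡ 1 (mod 4), so quadratic reciprocity gives (309/3119) = (3119/309). Reduce: 3119 ≡ 29 (mod 309). Now have -(29/309).
29 ≡ 1 (mod 4), so quadratic reciprocity gives (29/309) = (309/29). Reduce: 309 ≡ 19 (mod 29). Now have -(19/29).
29 ≡ 1 (mod 4), so quadratic reciprocity gives (19/29) = (29/19). Reduce: 29 ≡ 10 (mod 19). Now have -(10/19).
Factor out 2: 10 = 2·5. Since 19 ≡ 3 (mod 8), (2/19) = -1. Now have (5/19).
5 ≡ 1 (mod 4), so quadratic reciprocity gives (5/19) = (19/5). Reduce: 19 ≡ 4 (mod 5). Now have (4/5).
Factor out 2: 4 = 2^2. Since 5 ≡ 5 (mod 8), (2/5) = -1, and (2/5)^2 = +1. Now have (1/5).
(1/5) = 1. Collecting the sign factors: 1.

1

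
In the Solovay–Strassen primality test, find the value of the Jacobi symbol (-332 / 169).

1

(-332 / 169)
  = (6 / 169)    [-332 ≡ 6 mod 169]
  = (3 / 169)    [169 ≡ 1 mod 8 ⇒ (2 / 169) = +1]
  = (169 / 3)    [QR: 169 ≡ 1 mod 4, sign kept]
  = (1 / 3)    [169 ≡ 1 mod 3]
  = 1    [(1 / 3) = 1]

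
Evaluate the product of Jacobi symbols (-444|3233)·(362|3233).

By multiplicativity, (-444·362|3233) = (-444|3233)·(362|3233).
First factor (-444|3233):
(-444|3233)
  = (444|3233)    [3233 ≡ 1 mod 4 ⇒ (-1|3233) = +1]
  = (111|3233)    [3233 ≡ 1 mod 8 ⇒ (2|3233)^2 = +1]
  = (3233|111)    [QR: 3233 ≡ 1 mod 4, sign kept]
  = (14|111)    [3233 ≡ 14 mod 111]
  = (7|111)    [111 ≡ 7 mod 8 ⇒ (2|111) = +1]
  = -(111|7)    [QR: both ≡ 3 mod 4, sign flips]
  = -(6|7)    [111 ≡ 6 mod 7]
  = -(3|7)    [7 ≡ 7 mod 8 ⇒ (2|7) = +1]
  = (7|3)    [QR: both ≡ 3 mod 4, sign flips]
  = (1|3)    [7 ≡ 1 mod 3]
  = 1    [(1|3) = 1]
Second factor (362|3233):
(362|3233)
  = (181|3233)    [3233 ≡ 1 mod 8 ⇒ (2|3233) = +1]
  = (3233|181)    [QR: 181 ≡ 1 mod 4, sign kept]
  = (156|181)    [3233 ≡ 156 mod 181]
  = (39|181)    [181 ≡ 5 mod 8 ⇒ (2|181)^2 = +1]
  = (181|39)    [QR: 181 ≡ 1 mod 4, sign kept]
  = (25|39)    [181 ≡ 25 mod 39]
  = (39|25)    [QR: 25 ≡ 1 mod 4, sign kept]
  = (14|25)    [39 ≡ 14 mod 25]
  = (7|25)    [25 ≡ 1 mod 8 ⇒ (2|25) = +1]
  = (25|7)    [QR: 25 ≡ 1 mod 4, sign kept]
  = (4|7)    [25 ≡ 4 mod 7]
  = (1|7)    [7 ≡ 7 mod 8 ⇒ (2|7)^2 = +1]
  = 1    [(1|7) = 1]
Product: (1)·(1) = 1.

1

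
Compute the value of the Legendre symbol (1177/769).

Reduce the numerator: 1177 ≡ 408 (mod 769), so (1177/769) = (408/769).
Factor out 2: 408 = 2^3·51. Since 769 ≡ 1 (mod 8), (2/769) = +1, and (2/769)^3 = +1. Now have (51/769).
769 ≡ 1 (mod 4), so quadratic reciprocity gives (51/769) = (769/51). Reduce: 769 ≡ 4 (mod 51). Now have (4/51).
Factor out 2: 4 = 2^2. Since 51 ≡ 3 (mod 8), (2/51) = -1, and (2/51)^2 = +1. Now have (1/51).
(1/51) = 1. Collecting the sign factors: 1.

1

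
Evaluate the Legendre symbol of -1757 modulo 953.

-1

Pull out -1: (-1757 / 953) = (-1 / 953)·(1757 / 953). Since 953 ≡ 1 (mod 4), (-1 / 953) = +1. Now have (1757 / 953).
Reduce the numerator: 1757 ≡ 804 (mod 953), so (1757 / 953) = (804 / 953).
Factor out 2: 804 = 2^2·201. Since 953 ≡ 1 (mod 8), (2 / 953) = +1, and (2 / 953)^2 = +1. Now have (201 / 953).
201 ≡ 1 (mod 4), so quadratic reciprocity gives (201 / 953) = (953 / 201). Reduce: 953 ≡ 149 (mod 201). Now have (149 / 201).
149 ≡ 1 (mod 4), so quadratic reciprocity gives (149 / 201) = (201 / 149). Reduce: 201 ≡ 52 (mod 149). Now have (52 / 149).
Factor out 2: 52 = 2^2·13. Since 149 ≡ 5 (mod 8), (2 / 149) = -1, and (2 / 149)^2 = +1. Now have (13 / 149).
13 ≡ 1 (mod 4), so quadratic reciprocity gives (13 / 149) = (149 / 13). Reduce: 149 ≡ 6 (mod 13). Now have (6 / 13).
Factor out 2: 6 = 2·3. Since 13 ≡ 5 (mod 8), (2 / 13) = -1. Now have -(3 / 13).
13 ≡ 1 (mod 4), so quadratic reciprocity gives (3 / 13) = (13 / 3). Reduce: 13 ≡ 1 (mod 3). Now have -(1 / 3).
(1 / 3) = 1. Collecting the sign factors: -1.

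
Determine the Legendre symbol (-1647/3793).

(-1647/3793)
  = (2146/3793)    [-1647 ≡ 2146 mod 3793]
  = (1073/3793)    [3793 ≡ 1 mod 8 ⇒ (2/3793) = +1]
  = (3793/1073)    [QR: 1073 ≡ 1 mod 4, sign kept]
  = (574/1073)    [3793 ≡ 574 mod 1073]
  = (287/1073)    [1073 ≡ 1 mod 8 ⇒ (2/1073) = +1]
  = (1073/287)    [QR: 1073 ≡ 1 mod 4, sign kept]
  = (212/287)    [1073 ≡ 212 mod 287]
  = (53/287)    [287 ≡ 7 mod 8 ⇒ (2/287)^2 = +1]
  = (287/53)    [QR: 53 ≡ 1 mod 4, sign kept]
  = (22/53)    [287 ≡ 22 mod 53]
  = -(11/53)    [53 ≡ 5 mod 8 ⇒ (2/53) = -1]
  = -(53/11)    [QR: 53 ≡ 1 mod 4, sign kept]
  = -(9/11)    [53 ≡ 9 mod 11]
  = -(11/9)    [QR: 9 ≡ 1 mod 4, sign kept]
  = -(2/9)    [11 ≡ 2 mod 9]
  = -(1/9)    [9 ≡ 1 mod 8 ⇒ (2/9) = +1]
  = -1    [(1/9) = 1]

-1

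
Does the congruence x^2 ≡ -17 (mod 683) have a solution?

yes

(-17|683)
  = -(17|683)    [683 ≡ 3 mod 4 ⇒ (-1|683) = -1]
  = -(683|17)    [QR: 17 ≡ 1 mod 4, sign kept]
  = -(3|17)    [683 ≡ 3 mod 17]
  = -(17|3)    [QR: 17 ≡ 1 mod 4, sign kept]
  = -(2|3)    [17 ≡ 2 mod 3]
  = (1|3)    [3 ≡ 3 mod 8 ⇒ (2|3) = -1]
  = 1    [(1|3) = 1]
The Legendre symbol is 1, so x^2 ≡ -17 (mod 683) has solution.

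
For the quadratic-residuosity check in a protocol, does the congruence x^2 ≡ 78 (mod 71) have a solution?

(78/71)
  = (7/71)    [78 ≡ 7 mod 71]
  = -(71/7)    [QR: both ≡ 3 mod 4, sign flips]
  = -(1/7)    [71 ≡ 1 mod 7]
  = -1    [(1/7) = 1]
(78/71) = -1, and 71 is prime, so 78 is not a quadratic residue mod 71.

no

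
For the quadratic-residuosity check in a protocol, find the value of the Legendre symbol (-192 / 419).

(-192 / 419)
  = (227 / 419)    [-192 ≡ 227 mod 419]
  = -(419 / 227)    [QR: both ≡ 3 mod 4, sign flips]
  = -(192 / 227)    [419 ≡ 192 mod 227]
  = -(3 / 227)    [227 ≡ 3 mod 8 ⇒ (2 / 227)^6 = +1]
  = (227 / 3)    [QR: both ≡ 3 mod 4, sign flips]
  = (2 / 3)    [227 ≡ 2 mod 3]
  = -(1 / 3)    [3 ≡ 3 mod 8 ⇒ (2 / 3) = -1]
  = -1    [(1 / 3) = 1]

-1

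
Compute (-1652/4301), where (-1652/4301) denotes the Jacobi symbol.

-1

(-1652/4301)
  = (2649/4301)    [-1652 ≡ 2649 mod 4301]
  = (4301/2649)    [QR: 2649 ≡ 1 mod 4, sign kept]
  = (1652/2649)    [4301 ≡ 1652 mod 2649]
  = (413/2649)    [2649 ≡ 1 mod 8 ⇒ (2/2649)^2 = +1]
  = (2649/413)    [QR: 413 ≡ 1 mod 4, sign kept]
  = (171/413)    [2649 ≡ 171 mod 413]
  = (413/171)    [QR: 413 ≡ 1 mod 4, sign kept]
  = (71/171)    [413 ≡ 71 mod 171]
  = -(171/71)    [QR: both ≡ 3 mod 4, sign flips]
  = -(29/71)    [171 ≡ 29 mod 71]
  = -(71/29)    [QR: 29 ≡ 1 mod 4, sign kept]
  = -(13/29)    [71 ≡ 13 mod 29]
  = -(29/13)    [QR: 13 ≡ 1 mod 4, sign kept]
  = -(3/13)    [29 ≡ 3 mod 13]
  = -(13/3)    [QR: 13 ≡ 1 mod 4, sign kept]
  = -(1/3)    [13 ≡ 1 mod 3]
  = -1    [(1/3) = 1]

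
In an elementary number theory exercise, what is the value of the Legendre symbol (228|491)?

-1

(228|491)
  = (57|491)    [491 ≡ 3 mod 8 ⇒ (2|491)^2 = +1]
  = (491|57)    [QR: 57 ≡ 1 mod 4, sign kept]
  = (35|57)    [491 ≡ 35 mod 57]
  = (57|35)    [QR: 57 ≡ 1 mod 4, sign kept]
  = (22|35)    [57 ≡ 22 mod 35]
  = -(11|35)    [35 ≡ 3 mod 8 ⇒ (2|35) = -1]
  = (35|11)    [QR: both ≡ 3 mod 4, sign flips]
  = (2|11)    [35 ≡ 2 mod 11]
  = -(1|11)    [11 ≡ 3 mod 8 ⇒ (2|11) = -1]
  = -1    [(1|11) = 1]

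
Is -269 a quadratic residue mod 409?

Pull out -1: (-269|409) = (-1|409)·(269|409). Since 409 ≡ 1 (mod 4), (-1|409) = +1. Now have (269|409).
269 ≡ 1 (mod 4), so quadratic reciprocity gives (269|409) = (409|269). Reduce: 409 ≡ 140 (mod 269). Now have (140|269).
Factor out 2: 140 = 2^2·35. Since 269 ≡ 5 (mod 8), (2|269) = -1, and (2|269)^2 = +1. Now have (35|269).
269 ≡ 1 (mod 4), so quadratic reciprocity gives (35|269) = (269|35). Reduce: 269 ≡ 24 (mod 35). Now have (24|35).
Factor out 2: 24 = 2^3·3. Since 35 ≡ 3 (mod 8), (2|35) = -1, and (2|35)^3 = -1. Now have -(3|35).
Both 3 ≡ 3 and 35 ≡ 3 (mod 4), so reciprocity gives (3|35) = -(35|3). Reduce: 35 ≡ 2 (mod 3). Now have (2|3).
Factor out 2: 2 = 2. Since 3 ≡ 3 (mod 8), (2|3) = -1. Now have -(1|3).
(1|3) = 1. Collecting the sign factors: -1.
The Legendre symbol is -1, so x^2 ≡ -269 (mod 409) has no solution.

no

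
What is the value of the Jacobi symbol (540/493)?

-1

Reduce the numerator: 540 ≡ 47 (mod 493), so (540/493) = (47/493).
493 ≡ 1 (mod 4), so quadratic reciprocity gives (47/493) = (493/47). Reduce: 493 ≡ 23 (mod 47). Now have (23/47).
Both 23 ≡ 3 and 47 ≡ 3 (mod 4), so reciprocity gives (23/47) = -(47/23). Reduce: 47 ≡ 1 (mod 23). Now have -(1/23).
(1/23) = 1. Collecting the sign factors: -1.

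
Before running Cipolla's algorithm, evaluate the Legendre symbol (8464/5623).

1

Reduce the numerator: 8464 ≡ 2841 (mod 5623), so (8464/5623) = (2841/5623).
2841 ≡ 1 (mod 4), so quadratic reciprocity gives (2841/5623) = (5623/2841). Reduce: 5623 ≡ 2782 (mod 2841). Now have (2782/2841).
Factor out 2: 2782 = 2·1391. Since 2841 ≡ 1 (mod 8), (2/2841) = +1. Now have (1391/2841).
2841 ≡ 1 (mod 4), so quadratic reciprocity gives (1391/2841) = (2841/1391). Reduce: 2841 ≡ 59 (mod 1391). Now have (59/1391).
Both 59 ≡ 3 and 1391 ≡ 3 (mod 4), so reciprocity gives (59/1391) = -(1391/59). Reduce: 1391 ≡ 34 (mod 59). Now have -(34/59).
Factor out 2: 34 = 2·17. Since 59 ≡ 3 (mod 8), (2/59) = -1. Now have (17/59).
17 ≡ 1 (mod 4), so quadratic reciprocity gives (17/59) = (59/17). Reduce: 59 ≡ 8 (mod 17). Now have (8/17).
Factor out 2: 8 = 2^3. Since 17 ≡ 1 (mod 8), (2/17) = +1, and (2/17)^3 = +1. Now have (1/17).
(1/17) = 1. Collecting the sign factors: 1.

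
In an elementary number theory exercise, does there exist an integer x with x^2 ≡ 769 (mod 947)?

yes

(769/947)
  = (947/769)    [QR: 769 ≡ 1 mod 4, sign kept]
  = (178/769)    [947 ≡ 178 mod 769]
  = (89/769)    [769 ≡ 1 mod 8 ⇒ (2/769) = +1]
  = (769/89)    [QR: 89 ≡ 1 mod 4, sign kept]
  = (57/89)    [769 ≡ 57 mod 89]
  = (89/57)    [QR: 57 ≡ 1 mod 4, sign kept]
  = (32/57)    [89 ≡ 32 mod 57]
  = (1/57)    [57 ≡ 1 mod 8 ⇒ (2/57)^5 = +1]
  = 1    [(1/57) = 1]
(769/947) = 1, and 947 is prime, so 769 is a quadratic residue mod 947.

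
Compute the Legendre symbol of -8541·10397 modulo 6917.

1

By multiplicativity, (-8541·10397/6917) = (-8541/6917)·(10397/6917).
First factor (-8541/6917):
Reduce the numerator: -8541 ≡ 5293 (mod 6917), so (-8541/6917) = (5293/6917).
5293 ≡ 1 (mod 4), so quadratic reciprocity gives (5293/6917) = (6917/5293). Reduce: 6917 ≡ 1624 (mod 5293). Now have (1624/5293).
Factor out 2: 1624 = 2^3·203. Since 5293 ≡ 5 (mod 8), (2/5293) = -1, and (2/5293)^3 = -1. Now have -(203/5293).
5293 ≡ 1 (mod 4), so quadratic reciprocity gives (203/5293) = (5293/203). Reduce: 5293 ≡ 15 (mod 203). Now have -(15/203).
Both 15 ≡ 3 and 203 ≡ 3 (mod 4), so reciprocity gives (15/203) = -(203/15). Reduce: 203 ≡ 8 (mod 15). Now have (8/15).
Factor out 2: 8 = 2^3. Since 15 ≡ 7 (mod 8), (2/15) = +1, and (2/15)^3 = +1. Now have (1/15).
(1/15) = 1. Collecting the sign factors: 1.
Second factor (10397/6917):
Reduce the numerator: 10397 ≡ 3480 (mod 6917), so (10397/6917) = (3480/6917).
Factor out 2: 3480 = 2^3·435. Since 6917 ≡ 5 (mod 8), (2/6917) = -1, and (2/6917)^3 = -1. Now have -(435/6917).
6917 ≡ 1 (mod 4), so quadratic reciprocity gives (435/6917) = (6917/435). Reduce: 6917 ≡ 392 (mod 435). Now have -(392/435).
Factor out 2: 392 = 2^3·49. Since 435 ≡ 3 (mod 8), (2/435) = -1, and (2/435)^3 = -1. Now have (49/435).
49 ≡ 1 (mod 4), so quadratic reciprocity gives (49/435) = (435/49). Reduce: 435 ≡ 43 (mod 49). Now have (43/49).
49 ≡ 1 (mod 4), so quadratic reciprocity gives (43/49) = (49/43). Reduce: 49 ≡ 6 (mod 43). Now have (6/43).
Factor out 2: 6 = 2·3. Since 43 ≡ 3 (mod 8), (2/43) = -1. Now have -(3/43).
Both 3 ≡ 3 and 43 ≡ 3 (mod 4), so reciprocity gives (3/43) = -(43/3). Reduce: 43 ≡ 1 (mod 3). Now have (1/3).
(1/3) = 1. Collecting the sign factors: 1.
Product: (1)·(1) = 1.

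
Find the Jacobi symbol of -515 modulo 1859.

-1

(-515/1859)
  = (1344/1859)    [-515 ≡ 1344 mod 1859]
  = (21/1859)    [1859 ≡ 3 mod 8 ⇒ (2/1859)^6 = +1]
  = (1859/21)    [QR: 21 ≡ 1 mod 4, sign kept]
  = (11/21)    [1859 ≡ 11 mod 21]
  = (21/11)    [QR: 21 ≡ 1 mod 4, sign kept]
  = (10/11)    [21 ≡ 10 mod 11]
  = -(5/11)    [11 ≡ 3 mod 8 ⇒ (2/11) = -1]
  = -(11/5)    [QR: 5 ≡ 1 mod 4, sign kept]
  = -(1/5)    [11 ≡ 1 mod 5]
  = -1    [(1/5) = 1]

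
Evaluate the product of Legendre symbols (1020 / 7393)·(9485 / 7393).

By multiplicativity, (1020·9485 / 7393) = (1020 / 7393)·(9485 / 7393).
First factor (1020 / 7393):
Factor out 2: 1020 = 2^2·255. Since 7393 ≡ 1 (mod 8), (2 / 7393) = +1, and (2 / 7393)^2 = +1. Now have (255 / 7393).
7393 ≡ 1 (mod 4), so quadratic reciprocity gives (255 / 7393) = (7393 / 255). Reduce: 7393 ≡ 253 (mod 255). Now have (253 / 255).
253 ≡ 1 (mod 4), so quadratic reciprocity gives (253 / 255) = (255 / 253). Reduce: 255 ≡ 2 (mod 253). Now have (2 / 253).
Factor out 2: 2 = 2. Since 253 ≡ 5 (mod 8), (2 / 253) = -1. Now have -(1 / 253).
(1 / 253) = 1. Collecting the sign factors: -1.
Second factor (9485 / 7393):
Reduce the numerator: 9485 ≡ 2092 (mod 7393), so (9485 / 7393) = (2092 / 7393).
Factor out 2: 2092 = 2^2·523. Since 7393 ≡ 1 (mod 8), (2 / 7393) = +1, and (2 / 7393)^2 = +1. Now have (523 / 7393).
7393 ≡ 1 (mod 4), so quadratic reciprocity gives (523 / 7393) = (7393 / 523). Reduce: 7393 ≡ 71 (mod 523). Now have (71 / 523).
Both 71 ≡ 3 and 523 ≡ 3 (mod 4), so reciprocity gives (71 / 523) = -(523 / 71). Reduce: 523 ≡ 26 (mod 71). Now have -(26 / 71).
Factor out 2: 26 = 2·13. Since 71 ≡ 7 (mod 8), (2 / 71) = +1. Now have -(13 / 71).
13 ≡ 1 (mod 4), so quadratic reciprocity gives (13 / 71) = (71 / 13). Reduce: 71 ≡ 6 (mod 13). Now have -(6 / 13).
Factor out 2: 6 = 2·3. Since 13 ≡ 5 (mod 8), (2 / 13) = -1. Now have (3 / 13).
13 ≡ 1 (mod 4), so quadratic reciprocity gives (3 / 13) = (13 / 3). Reduce: 13 ≡ 1 (mod 3). Now have (1 / 3).
(1 / 3) = 1. Collecting the sign factors: 1.
Product: (-1)·(1) = -1.

-1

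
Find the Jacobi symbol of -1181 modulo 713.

-1

Reduce the numerator: -1181 ≡ 245 (mod 713), so (-1181/713) = (245/713).
245 ≡ 1 (mod 4), so quadratic reciprocity gives (245/713) = (713/245). Reduce: 713 ≡ 223 (mod 245). Now have (223/245).
245 ≡ 1 (mod 4), so quadratic reciprocity gives (223/245) = (245/223). Reduce: 245 ≡ 22 (mod 223). Now have (22/223).
Factor out 2: 22 = 2·11. Since 223 ≡ 7 (mod 8), (2/223) = +1. Now have (11/223).
Both 11 ≡ 3 and 223 ≡ 3 (mod 4), so reciprocity gives (11/223) = -(223/11). Reduce: 223 ≡ 3 (mod 11). Now have -(3/11).
Both 3 ≡ 3 and 11 ≡ 3 (mod 4), so reciprocity gives (3/11) = -(11/3). Reduce: 11 ≡ 2 (mod 3). Now have (2/3).
Factor out 2: 2 = 2. Since 3 ≡ 3 (mod 8), (2/3) = -1. Now have -(1/3).
(1/3) = 1. Collecting the sign factors: -1.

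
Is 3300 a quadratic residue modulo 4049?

(3300|4049)
  = (825|4049)    [4049 ≡ 1 mod 8 ⇒ (2|4049)^2 = +1]
  = (4049|825)    [QR: 825 ≡ 1 mod 4, sign kept]
  = (749|825)    [4049 ≡ 749 mod 825]
  = (825|749)    [QR: 749 ≡ 1 mod 4, sign kept]
  = (76|749)    [825 ≡ 76 mod 749]
  = (19|749)    [749 ≡ 5 mod 8 ⇒ (2|749)^2 = +1]
  = (749|19)    [QR: 749 ≡ 1 mod 4, sign kept]
  = (8|19)    [749 ≡ 8 mod 19]
  = -(1|19)    [19 ≡ 3 mod 8 ⇒ (2|19)^3 = -1]
  = -1    [(1|19) = 1]
The Legendre symbol is -1, so x^2 ≡ 3300 (mod 4049) has no solution.

no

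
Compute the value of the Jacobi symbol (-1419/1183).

1

(-1419/1183)
  = -(1419/1183)    [1183 ≡ 3 mod 4 ⇒ (-1/1183) = -1]
  = -(236/1183)    [1419 ≡ 236 mod 1183]
  = -(59/1183)    [1183 ≡ 7 mod 8 ⇒ (2/1183)^2 = +1]
  = (1183/59)    [QR: both ≡ 3 mod 4, sign flips]
  = (3/59)    [1183 ≡ 3 mod 59]
  = -(59/3)    [QR: both ≡ 3 mod 4, sign flips]
  = -(2/3)    [59 ≡ 2 mod 3]
  = (1/3)    [3 ≡ 3 mod 8 ⇒ (2/3) = -1]
  = 1    [(1/3) = 1]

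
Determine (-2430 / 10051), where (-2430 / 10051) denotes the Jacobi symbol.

(-2430 / 10051)
  = (7621 / 10051)    [-2430 ≡ 7621 mod 10051]
  = (10051 / 7621)    [QR: 7621 ≡ 1 mod 4, sign kept]
  = (2430 / 7621)    [10051 ≡ 2430 mod 7621]
  = -(1215 / 7621)    [7621 ≡ 5 mod 8 ⇒ (2 / 7621) = -1]
  = -(7621 / 1215)    [QR: 7621 ≡ 1 mod 4, sign kept]
  = -(331 / 1215)    [7621 ≡ 331 mod 1215]
  = (1215 / 331)    [QR: both ≡ 3 mod 4, sign flips]
  = (222 / 331)    [1215 ≡ 222 mod 331]
  = -(111 / 331)    [331 ≡ 3 mod 8 ⇒ (2 / 331) = -1]
  = (331 / 111)    [QR: both ≡ 3 mod 4, sign flips]
  = (109 / 111)    [331 ≡ 109 mod 111]
  = (111 / 109)    [QR: 109 ≡ 1 mod 4, sign kept]
  = (2 / 109)    [111 ≡ 2 mod 109]
  = -(1 / 109)    [109 ≡ 5 mod 8 ⇒ (2 / 109) = -1]
  = -1    [(1 / 109) = 1]

-1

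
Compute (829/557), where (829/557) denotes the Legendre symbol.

(829/557)
  = (272/557)    [829 ≡ 272 mod 557]
  = (17/557)    [557 ≡ 5 mod 8 ⇒ (2/557)^4 = +1]
  = (557/17)    [QR: 17 ≡ 1 mod 4, sign kept]
  = (13/17)    [557 ≡ 13 mod 17]
  = (17/13)    [QR: 13 ≡ 1 mod 4, sign kept]
  = (4/13)    [17 ≡ 4 mod 13]
  = (1/13)    [13 ≡ 5 mod 8 ⇒ (2/13)^2 = +1]
  = 1    [(1/13) = 1]

1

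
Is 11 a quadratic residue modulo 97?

97 ≡ 1 (mod 4), so quadratic reciprocity gives (11/97) = (97/11). Reduce: 97 ≡ 9 (mod 11). Now have (9/11).
9 ≡ 1 (mod 4), so quadratic reciprocity gives (9/11) = (11/9). Reduce: 11 ≡ 2 (mod 9). Now have (2/9).
Factor out 2: 2 = 2. Since 9 ≡ 1 (mod 8), (2/9) = +1. Now have (1/9).
(1/9) = 1. Collecting the sign factors: 1.
The Legendre symbol is 1, so x^2 ≡ 11 (mod 97) has solution.

yes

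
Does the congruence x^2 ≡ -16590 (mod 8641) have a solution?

Pull out -1: (-16590/8641) = (-1/8641)·(16590/8641). Since 8641 ≡ 1 (mod 4), (-1/8641) = +1. Now have (16590/8641).
Reduce the numerator: 16590 ≡ 7949 (mod 8641), so (16590/8641) = (7949/8641).
7949 ≡ 1 (mod 4), so quadratic reciprocity gives (7949/8641) = (8641/7949). Reduce: 8641 ≡ 692 (mod 7949). Now have (692/7949).
Factor out 2: 692 = 2^2·173. Since 7949 ≡ 5 (mod 8), (2/7949) = -1, and (2/7949)^2 = +1. Now have (173/7949).
173 ≡ 1 (mod 4), so quadratic reciprocity gives (173/7949) = (7949/173). Reduce: 7949 ≡ 164 (mod 173). Now have (164/173).
Factor out 2: 164 = 2^2·41. Since 173 ≡ 5 (mod 8), (2/173) = -1, and (2/173)^2 = +1. Now have (41/173).
41 ≡ 1 (mod 4), so quadratic reciprocity gives (41/173) = (173/41). Reduce: 173 ≡ 9 (mod 41). Now have (9/41).
9 ≡ 1 (mod 4), so quadratic reciprocity gives (9/41) = (41/9). Reduce: 41 ≡ 5 (mod 9). Now have (5/9).
5 ≡ 1 (mod 4), so quadratic reciprocity gives (5/9) = (9/5). Reduce: 9 ≡ 4 (mod 5). Now have (4/5).
Factor out 2: 4 = 2^2. Since 5 ≡ 5 (mod 8), (2/5) = -1, and (2/5)^2 = +1. Now have (1/5).
(1/5) = 1. Collecting the sign factors: 1.
(-16590/8641) = 1, and 8641 is prime, so -16590 is a quadratic residue mod 8641.

yes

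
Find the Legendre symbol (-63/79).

Pull out -1: (-63/79) = (-1/79)·(63/79). Since 79 ≡ 3 (mod 4), (-1/79) = -1. Now have -(63/79).
Both 63 ≡ 3 and 79 ≡ 3 (mod 4), so reciprocity gives (63/79) = -(79/63). Reduce: 79 ≡ 16 (mod 63). Now have (16/63).
Factor out 2: 16 = 2^4. Since 63 ≡ 7 (mod 8), (2/63) = +1, and (2/63)^4 = +1. Now have (1/63).
(1/63) = 1. Collecting the sign factors: 1.

1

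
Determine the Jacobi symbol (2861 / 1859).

1

Reduce the numerator: 2861 ≡ 1002 (mod 1859), so (2861 / 1859) = (1002 / 1859).
Factor out 2: 1002 = 2·501. Since 1859 ≡ 3 (mod 8), (2 / 1859) = -1. Now have -(501 / 1859).
501 ≡ 1 (mod 4), so quadratic reciprocity gives (501 / 1859) = (1859 / 501). Reduce: 1859 ≡ 356 (mod 501). Now have -(356 / 501).
Factor out 2: 356 = 2^2·89. Since 501 ≡ 5 (mod 8), (2 / 501) = -1, and (2 / 501)^2 = +1. Now have -(89 / 501).
89 ≡ 1 (mod 4), so quadratic reciprocity gives (89 / 501) = (501 / 89). Reduce: 501 ≡ 56 (mod 89). Now have -(56 / 89).
Factor out 2: 56 = 2^3·7. Since 89 ≡ 1 (mod 8), (2 / 89) = +1, and (2 / 89)^3 = +1. Now have -(7 / 89).
89 ≡ 1 (mod 4), so quadratic reciprocity gives (7 / 89) = (89 / 7). Reduce: 89 ≡ 5 (mod 7). Now have -(5 / 7).
5 ≡ 1 (mod 4), so quadratic reciprocity gives (5 / 7) = (7 / 5). Reduce: 7 ≡ 2 (mod 5). Now have -(2 / 5).
Factor out 2: 2 = 2. Since 5 ≡ 5 (mod 8), (2 / 5) = -1. Now have (1 / 5).
(1 / 5) = 1. Collecting the sign factors: 1.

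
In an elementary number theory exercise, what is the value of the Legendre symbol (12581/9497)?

1

(12581/9497)
  = (3084/9497)    [12581 ≡ 3084 mod 9497]
  = (771/9497)    [9497 ≡ 1 mod 8 ⇒ (2/9497)^2 = +1]
  = (9497/771)    [QR: 9497 ≡ 1 mod 4, sign kept]
  = (245/771)    [9497 ≡ 245 mod 771]
  = (771/245)    [QR: 245 ≡ 1 mod 4, sign kept]
  = (36/245)    [771 ≡ 36 mod 245]
  = (9/245)    [245 ≡ 5 mod 8 ⇒ (2/245)^2 = +1]
  = (245/9)    [QR: 9 ≡ 1 mod 4, sign kept]
  = (2/9)    [245 ≡ 2 mod 9]
  = (1/9)    [9 ≡ 1 mod 8 ⇒ (2/9) = +1]
  = 1    [(1/9) = 1]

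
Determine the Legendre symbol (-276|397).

(-276|397)
  = (121|397)    [-276 ≡ 121 mod 397]
  = (397|121)    [QR: 121 ≡ 1 mod 4, sign kept]
  = (34|121)    [397 ≡ 34 mod 121]
  = (17|121)    [121 ≡ 1 mod 8 ⇒ (2|121) = +1]
  = (121|17)    [QR: 17 ≡ 1 mod 4, sign kept]
  = (2|17)    [121 ≡ 2 mod 17]
  = (1|17)    [17 ≡ 1 mod 8 ⇒ (2|17) = +1]
  = 1    [(1|17) = 1]

1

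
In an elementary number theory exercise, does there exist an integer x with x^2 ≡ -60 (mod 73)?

no

(-60/73)
  = (13/73)    [-60 ≡ 13 mod 73]
  = (73/13)    [QR: 13 ≡ 1 mod 4, sign kept]
  = (8/13)    [73 ≡ 8 mod 13]
  = -(1/13)    [13 ≡ 5 mod 8 ⇒ (2/13)^3 = -1]
  = -1    [(1/13) = 1]
(-60/73) = -1, and 73 is prime, so -60 is not a quadratic residue mod 73.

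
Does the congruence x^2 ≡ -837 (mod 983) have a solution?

no

(-837|983)
  = -(837|983)    [983 ≡ 3 mod 4 ⇒ (-1|983) = -1]
  = -(983|837)    [QR: 837 ≡ 1 mod 4, sign kept]
  = -(146|837)    [983 ≡ 146 mod 837]
  = (73|837)    [837 ≡ 5 mod 8 ⇒ (2|837) = -1]
  = (837|73)    [QR: 73 ≡ 1 mod 4, sign kept]
  = (34|73)    [837 ≡ 34 mod 73]
  = (17|73)    [73 ≡ 1 mod 8 ⇒ (2|73) = +1]
  = (73|17)    [QR: 17 ≡ 1 mod 4, sign kept]
  = (5|17)    [73 ≡ 5 mod 17]
  = (17|5)    [QR: 5 ≡ 1 mod 4, sign kept]
  = (2|5)    [17 ≡ 2 mod 5]
  = -(1|5)    [5 ≡ 5 mod 8 ⇒ (2|5) = -1]
  = -1    [(1|5) = 1]
(-837|983) = -1, and 983 is prime, so -837 is not a quadratic residue mod 983.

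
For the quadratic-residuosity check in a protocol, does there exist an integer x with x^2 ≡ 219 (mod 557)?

no

557 ≡ 1 (mod 4), so quadratic reciprocity gives (219|557) = (557|219). Reduce: 557 ≡ 119 (mod 219). Now have (119|219).
Both 119 ≡ 3 and 219 ≡ 3 (mod 4), so reciprocity gives (119|219) = -(219|119). Reduce: 219 ≡ 100 (mod 119). Now have -(100|119).
Factor out 2: 100 = 2^2·25. Since 119 ≡ 7 (mod 8), (2|119) = +1, and (2|119)^2 = +1. Now have -(25|119).
25 ≡ 1 (mod 4), so quadratic reciprocity gives (25|119) = (119|25). Reduce: 119 ≡ 19 (mod 25). Now have -(19|25).
25 ≡ 1 (mod 4), so quadratic reciprocity gives (19|25) = (25|19). Reduce: 25 ≡ 6 (mod 19). Now have -(6|19).
Factor out 2: 6 = 2·3. Since 19 ≡ 3 (mod 8), (2|19) = -1. Now have (3|19).
Both 3 ≡ 3 and 19 ≡ 3 (mod 4), so reciprocity gives (3|19) = -(19|3). Reduce: 19 ≡ 1 (mod 3). Now have -(1|3).
(1|3) = 1. Collecting the sign factors: -1.
The Legendre symbol is -1, so x^2 ≡ 219 (mod 557) has no solution.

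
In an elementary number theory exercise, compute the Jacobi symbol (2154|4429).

(2154|4429)
  = -(1077|4429)    [4429 ≡ 5 mod 8 ⇒ (2|4429) = -1]
  = -(4429|1077)    [QR: 1077 ≡ 1 mod 4, sign kept]
  = -(121|1077)    [4429 ≡ 121 mod 1077]
  = -(1077|121)    [QR: 121 ≡ 1 mod 4, sign kept]
  = -(109|121)    [1077 ≡ 109 mod 121]
  = -(121|109)    [QR: 109 ≡ 1 mod 4, sign kept]
  = -(12|109)    [121 ≡ 12 mod 109]
  = -(3|109)    [109 ≡ 5 mod 8 ⇒ (2|109)^2 = +1]
  = -(109|3)    [QR: 109 ≡ 1 mod 4, sign kept]
  = -(1|3)    [109 ≡ 1 mod 3]
  = -1    [(1|3) = 1]

-1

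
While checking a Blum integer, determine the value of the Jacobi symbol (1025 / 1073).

-1

1025 ≡ 1 (mod 4), so quadratic reciprocity gives (1025 / 1073) = (1073 / 1025). Reduce: 1073 ≡ 48 (mod 1025). Now have (48 / 1025).
Factor out 2: 48 = 2^4·3. Since 1025 ≡ 1 (mod 8), (2 / 1025) = +1, and (2 / 1025)^4 = +1. Now have (3 / 1025).
1025 ≡ 1 (mod 4), so quadratic reciprocity gives (3 / 1025) = (1025 / 3). Reduce: 1025 ≡ 2 (mod 3). Now have (2 / 3).
Factor out 2: 2 = 2. Since 3 ≡ 3 (mod 8), (2 / 3) = -1. Now have -(1 / 3).
(1 / 3) = 1. Collecting the sign factors: -1.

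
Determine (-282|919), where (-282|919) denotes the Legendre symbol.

Reduce the numerator: -282 ≡ 637 (mod 919), so (-282|919) = (637|919).
637 ≡ 1 (mod 4), so quadratic reciprocity gives (637|919) = (919|637). Reduce: 919 ≡ 282 (mod 637). Now have (282|637).
Factor out 2: 282 = 2·141. Since 637 ≡ 5 (mod 8), (2|637) = -1. Now have -(141|637).
141 ≡ 1 (mod 4), so quadratic reciprocity gives (141|637) = (637|141). Reduce: 637 ≡ 73 (mod 141). Now have -(73|141).
73 ≡ 1 (mod 4), so quadratic reciprocity gives (73|141) = (141|73). Reduce: 141 ≡ 68 (mod 73). Now have -(68|73).
Factor out 2: 68 = 2^2·17. Since 73 ≡ 1 (mod 8), (2|73) = +1, and (2|73)^2 = +1. Now have -(17|73).
17 ≡ 1 (mod 4), so quadratic reciprocity gives (17|73) = (73|17). Reduce: 73 ≡ 5 (mod 17). Now have -(5|17).
5 ≡ 1 (mod 4), so quadratic reciprocity gives (5|17) = (17|5). Reduce: 17 ≡ 2 (mod 5). Now have -(2|5).
Factor out 2: 2 = 2. Since 5 ≡ 5 (mod 8), (2|5) = -1. Now have (1|5).
(1|5) = 1. Collecting the sign factors: 1.

1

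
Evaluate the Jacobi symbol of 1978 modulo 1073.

-1

(1978/1073)
  = (905/1073)    [1978 ≡ 905 mod 1073]
  = (1073/905)    [QR: 905 ≡ 1 mod 4, sign kept]
  = (168/905)    [1073 ≡ 168 mod 905]
  = (21/905)    [905 ≡ 1 mod 8 ⇒ (2/905)^3 = +1]
  = (905/21)    [QR: 21 ≡ 1 mod 4, sign kept]
  = (2/21)    [905 ≡ 2 mod 21]
  = -(1/21)    [21 ≡ 5 mod 8 ⇒ (2/21) = -1]
  = -1    [(1/21) = 1]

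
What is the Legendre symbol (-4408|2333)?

1

(-4408|2333)
  = (258|2333)    [-4408 ≡ 258 mod 2333]
  = -(129|2333)    [2333 ≡ 5 mod 8 ⇒ (2|2333) = -1]
  = -(2333|129)    [QR: 129 ≡ 1 mod 4, sign kept]
  = -(11|129)    [2333 ≡ 11 mod 129]
  = -(129|11)    [QR: 129 ≡ 1 mod 4, sign kept]
  = -(8|11)    [129 ≡ 8 mod 11]
  = (1|11)    [11 ≡ 3 mod 8 ⇒ (2|11)^3 = -1]
  = 1    [(1|11) = 1]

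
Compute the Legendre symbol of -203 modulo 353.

Pull out -1: (-203/353) = (-1/353)·(203/353). Since 353 ≡ 1 (mod 4), (-1/353) = +1. Now have (203/353).
353 ≡ 1 (mod 4), so quadratic reciprocity gives (203/353) = (353/203). Reduce: 353 ≡ 150 (mod 203). Now have (150/203).
Factor out 2: 150 = 2·75. Since 203 ≡ 3 (mod 8), (2/203) = -1. Now have -(75/203).
Both 75 ≡ 3 and 203 ≡ 3 (mod 4), so reciprocity gives (75/203) = -(203/75). Reduce: 203 ≡ 53 (mod 75). Now have (53/75).
53 ≡ 1 (mod 4), so quadratic reciprocity gives (53/75) = (75/53). Reduce: 75 ≡ 22 (mod 53). Now have (22/53).
Factor out 2: 22 = 2·11. Since 53 ≡ 5 (mod 8), (2/53) = -1. Now have -(11/53).
53 ≡ 1 (mod 4), so quadratic reciprocity gives (11/53) = (53/11). Reduce: 53 ≡ 9 (mod 11). Now have -(9/11).
9 ≡ 1 (mod 4), so quadratic reciprocity gives (9/11) = (11/9). Reduce: 11 ≡ 2 (mod 9). Now have -(2/9).
Factor out 2: 2 = 2. Since 9 ≡ 1 (mod 8), (2/9) = +1. Now have -(1/9).
(1/9) = 1. Collecting the sign factors: -1.

-1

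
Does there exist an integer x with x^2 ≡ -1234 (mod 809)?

no

Pull out -1: (-1234/809) = (-1/809)·(1234/809). Since 809 ≡ 1 (mod 4), (-1/809) = +1. Now have (1234/809).
Reduce the numerator: 1234 ≡ 425 (mod 809), so (1234/809) = (425/809).
425 ≡ 1 (mod 4), so quadratic reciprocity gives (425/809) = (809/425). Reduce: 809 ≡ 384 (mod 425). Now have (384/425).
Factor out 2: 384 = 2^7·3. Since 425 ≡ 1 (mod 8), (2/425) = +1, and (2/425)^7 = +1. Now have (3/425).
425 ≡ 1 (mod 4), so quadratic reciprocity gives (3/425) = (425/3). Reduce: 425 ≡ 2 (mod 3). Now have (2/3).
Factor out 2: 2 = 2. Since 3 ≡ 3 (mod 8), (2/3) = -1. Now have -(1/3).
(1/3) = 1. Collecting the sign factors: -1.
The Legendre symbol is -1, so x^2 ≡ -1234 (mod 809) has no solution.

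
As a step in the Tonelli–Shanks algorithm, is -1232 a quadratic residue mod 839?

yes

(-1232/839)
  = (446/839)    [-1232 ≡ 446 mod 839]
  = (223/839)    [839 ≡ 7 mod 8 ⇒ (2/839) = +1]
  = -(839/223)    [QR: both ≡ 3 mod 4, sign flips]
  = -(170/223)    [839 ≡ 170 mod 223]
  = -(85/223)    [223 ≡ 7 mod 8 ⇒ (2/223) = +1]
  = -(223/85)    [QR: 85 ≡ 1 mod 4, sign kept]
  = -(53/85)    [223 ≡ 53 mod 85]
  = -(85/53)    [QR: 53 ≡ 1 mod 4, sign kept]
  = -(32/53)    [85 ≡ 32 mod 53]
  = (1/53)    [53 ≡ 5 mod 8 ⇒ (2/53)^5 = -1]
  = 1    [(1/53) = 1]
The Legendre symbol is 1, so x^2 ≡ -1232 (mod 839) has solution.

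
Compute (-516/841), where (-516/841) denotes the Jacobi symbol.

Reduce the numerator: -516 ≡ 325 (mod 841), so (-516/841) = (325/841).
325 ≡ 1 (mod 4), so quadratic reciprocity gives (325/841) = (841/325). Reduce: 841 ≡ 191 (mod 325). Now have (191/325).
325 ≡ 1 (mod 4), so quadratic reciprocity gives (191/325) = (325/191). Reduce: 325 ≡ 134 (mod 191). Now have (134/191).
Factor out 2: 134 = 2·67. Since 191 ≡ 7 (mod 8), (2/191) = +1. Now have (67/191).
Both 67 ≡ 3 and 191 ≡ 3 (mod 4), so reciprocity gives (67/191) = -(191/67). Reduce: 191 ≡ 57 (mod 67). Now have -(57/67).
57 ≡ 1 (mod 4), so quadratic reciprocity gives (57/67) = (67/57). Reduce: 67 ≡ 10 (mod 57). Now have -(10/57).
Factor out 2: 10 = 2·5. Since 57 ≡ 1 (mod 8), (2/57) = +1. Now have -(5/57).
5 ≡ 1 (mod 4), so quadratic reciprocity gives (5/57) = (57/5). Reduce: 57 ≡ 2 (mod 5). Now have -(2/5).
Factor out 2: 2 = 2. Since 5 ≡ 5 (mod 8), (2/5) = -1. Now have (1/5).
(1/5) = 1. Collecting the sign factors: 1.

1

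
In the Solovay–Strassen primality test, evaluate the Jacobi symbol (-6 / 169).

Reduce the numerator: -6 ≡ 163 (mod 169), so (-6 / 169) = (163 / 169).
169 ≡ 1 (mod 4), so quadratic reciprocity gives (163 / 169) = (169 / 163). Reduce: 169 ≡ 6 (mod 163). Now have (6 / 163).
Factor out 2: 6 = 2·3. Since 163 ≡ 3 (mod 8), (2 / 163) = -1. Now have -(3 / 163).
Both 3 ≡ 3 and 163 ≡ 3 (mod 4), so reciprocity gives (3 / 163) = -(163 / 3). Reduce: 163 ≡ 1 (mod 3). Now have (1 / 3).
(1 / 3) = 1. Collecting the sign factors: 1.

1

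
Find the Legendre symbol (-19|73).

1

Pull out -1: (-19|73) = (-1|73)·(19|73). Since 73 ≡ 1 (mod 4), (-1|73) = +1. Now have (19|73).
73 ≡ 1 (mod 4), so quadratic reciprocity gives (19|73) = (73|19). Reduce: 73 ≡ 16 (mod 19). Now have (16|19).
Factor out 2: 16 = 2^4. Since 19 ≡ 3 (mod 8), (2|19) = -1, and (2|19)^4 = +1. Now have (1|19).
(1|19) = 1. Collecting the sign factors: 1.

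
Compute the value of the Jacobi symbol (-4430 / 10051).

1

(-4430 / 10051)
  = -(4430 / 10051)    [10051 ≡ 3 mod 4 ⇒ (-1 / 10051) = -1]
  = (2215 / 10051)    [10051 ≡ 3 mod 8 ⇒ (2 / 10051) = -1]
  = -(10051 / 2215)    [QR: both ≡ 3 mod 4, sign flips]
  = -(1191 / 2215)    [10051 ≡ 1191 mod 2215]
  = (2215 / 1191)    [QR: both ≡ 3 mod 4, sign flips]
  = (1024 / 1191)    [2215 ≡ 1024 mod 1191]
  = (1 / 1191)    [1191 ≡ 7 mod 8 ⇒ (2 / 1191)^10 = +1]
  = 1    [(1 / 1191) = 1]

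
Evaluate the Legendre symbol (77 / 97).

77 ≡ 1 (mod 4), so quadratic reciprocity gives (77 / 97) = (97 / 77). Reduce: 97 ≡ 20 (mod 77). Now have (20 / 77).
Factor out 2: 20 = 2^2·5. Since 77 ≡ 5 (mod 8), (2 / 77) = -1, and (2 / 77)^2 = +1. Now have (5 / 77).
5 ≡ 1 (mod 4), so quadratic reciprocity gives (5 / 77) = (77 / 5). Reduce: 77 ≡ 2 (mod 5). Now have (2 / 5).
Factor out 2: 2 = 2. Since 5 ≡ 5 (mod 8), (2 / 5) = -1. Now have -(1 / 5).
(1 / 5) = 1. Collecting the sign factors: -1.

-1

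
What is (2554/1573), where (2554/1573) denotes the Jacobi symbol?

Reduce the numerator: 2554 ≡ 981 (mod 1573), so (2554/1573) = (981/1573).
981 ≡ 1 (mod 4), so quadratic reciprocity gives (981/1573) = (1573/981). Reduce: 1573 ≡ 592 (mod 981). Now have (592/981).
Factor out 2: 592 = 2^4·37. Since 981 ≡ 5 (mod 8), (2/981) = -1, and (2/981)^4 = +1. Now have (37/981).
37 ≡ 1 (mod 4), so quadratic reciprocity gives (37/981) = (981/37). Reduce: 981 ≡ 19 (mod 37). Now have (19/37).
37 ≡ 1 (mod 4), so quadratic reciprocity gives (19/37) = (37/19). Reduce: 37 ≡ 18 (mod 19). Now have (18/19).
Factor out 2: 18 = 2·9. Since 19 ≡ 3 (mod 8), (2/19) = -1. Now have -(9/19).
9 ≡ 1 (mod 4), so quadratic reciprocity gives (9/19) = (19/9). Reduce: 19 ≡ 1 (mod 9). Now have -(1/9).
(1/9) = 1. Collecting the sign factors: -1.

-1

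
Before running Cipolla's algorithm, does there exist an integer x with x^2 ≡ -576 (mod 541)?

Reduce the numerator: -576 ≡ 506 (mod 541), so (-576|541) = (506|541).
Factor out 2: 506 = 2·253. Since 541 ≡ 5 (mod 8), (2|541) = -1. Now have -(253|541).
253 ≡ 1 (mod 4), so quadratic reciprocity gives (253|541) = (541|253). Reduce: 541 ≡ 35 (mod 253). Now have -(35|253).
253 ≡ 1 (mod 4), so quadratic reciprocity gives (35|253) = (253|35). Reduce: 253 ≡ 8 (mod 35). Now have -(8|35).
Factor out 2: 8 = 2^3. Since 35 ≡ 3 (mod 8), (2|35) = -1, and (2|35)^3 = -1. Now have (1|35).
(1|35) = 1. Collecting the sign factors: 1.
(-576|541) = 1, and 541 is prime, so -576 is a quadratic residue mod 541.

yes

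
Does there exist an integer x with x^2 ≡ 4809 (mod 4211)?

yes

(4809|4211)
  = (598|4211)    [4809 ≡ 598 mod 4211]
  = -(299|4211)    [4211 ≡ 3 mod 8 ⇒ (2|4211) = -1]
  = (4211|299)    [QR: both ≡ 3 mod 4, sign flips]
  = (25|299)    [4211 ≡ 25 mod 299]
  = (299|25)    [QR: 25 ≡ 1 mod 4, sign kept]
  = (24|25)    [299 ≡ 24 mod 25]
  = (3|25)    [25 ≡ 1 mod 8 ⇒ (2|25)^3 = +1]
  = (25|3)    [QR: 25 ≡ 1 mod 4, sign kept]
  = (1|3)    [25 ≡ 1 mod 3]
  = 1    [(1|3) = 1]
(4809|4211) = 1, and 4211 is prime, so 4809 is a quadratic residue mod 4211.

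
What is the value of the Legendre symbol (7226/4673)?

Reduce the numerator: 7226 ≡ 2553 (mod 4673), so (7226/4673) = (2553/4673).
2553 ≡ 1 (mod 4), so quadratic reciprocity gives (2553/4673) = (4673/2553). Reduce: 4673 ≡ 2120 (mod 2553). Now have (2120/2553).
Factor out 2: 2120 = 2^3·265. Since 2553 ≡ 1 (mod 8), (2/2553) = +1, and (2/2553)^3 = +1. Now have (265/2553).
265 ≡ 1 (mod 4), so quadratic reciprocity gives (265/2553) = (2553/265). Reduce: 2553 ≡ 168 (mod 265). Now have (168/265).
Factor out 2: 168 = 2^3·21. Since 265 ≡ 1 (mod 8), (2/265) = +1, and (2/265)^3 = +1. Now have (21/265).
21 ≡ 1 (mod 4), so quadratic reciprocity gives (21/265) = (265/21). Reduce: 265 ≡ 13 (mod 21). Now have (13/21).
13 ≡ 1 (mod 4), so quadratic reciprocity gives (13/21) = (21/13). Reduce: 21 ≡ 8 (mod 13). Now have (8/13).
Factor out 2: 8 = 2^3. Since 13 ≡ 5 (mod 8), (2/13) = -1, and (2/13)^3 = -1. Now have -(1/13).
(1/13) = 1. Collecting the sign factors: -1.

-1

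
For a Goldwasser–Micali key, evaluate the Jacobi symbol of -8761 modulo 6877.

1

(-8761 / 6877)
  = (4993 / 6877)    [-8761 ≡ 4993 mod 6877]
  = (6877 / 4993)    [QR: 4993 ≡ 1 mod 4, sign kept]
  = (1884 / 4993)    [6877 ≡ 1884 mod 4993]
  = (471 / 4993)    [4993 ≡ 1 mod 8 ⇒ (2 / 4993)^2 = +1]
  = (4993 / 471)    [QR: 4993 ≡ 1 mod 4, sign kept]
  = (283 / 471)    [4993 ≡ 283 mod 471]
  = -(471 / 283)    [QR: both ≡ 3 mod 4, sign flips]
  = -(188 / 283)    [471 ≡ 188 mod 283]
  = -(47 / 283)    [283 ≡ 3 mod 8 ⇒ (2 / 283)^2 = +1]
  = (283 / 47)    [QR: both ≡ 3 mod 4, sign flips]
  = (1 / 47)    [283 ≡ 1 mod 47]
  = 1    [(1 / 47) = 1]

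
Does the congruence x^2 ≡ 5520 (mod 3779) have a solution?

yes

Reduce the numerator: 5520 ≡ 1741 (mod 3779), so (5520/3779) = (1741/3779).
1741 ≡ 1 (mod 4), so quadratic reciprocity gives (1741/3779) = (3779/1741). Reduce: 3779 ≡ 297 (mod 1741). Now have (297/1741).
297 ≡ 1 (mod 4), so quadratic reciprocity gives (297/1741) = (1741/297). Reduce: 1741 ≡ 256 (mod 297). Now have (256/297).
Factor out 2: 256 = 2^8. Since 297 ≡ 1 (mod 8), (2/297) = +1, and (2/297)^8 = +1. Now have (1/297).
(1/297) = 1. Collecting the sign factors: 1.
(5520/3779) = 1, and 3779 is prime, so 5520 is a quadratic residue mod 3779.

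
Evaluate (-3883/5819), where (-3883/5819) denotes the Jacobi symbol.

Reduce the numerator: -3883 ≡ 1936 (mod 5819), so (-3883/5819) = (1936/5819).
Factor out 2: 1936 = 2^4·121. Since 5819 ≡ 3 (mod 8), (2/5819) = -1, and (2/5819)^4 = +1. Now have (121/5819).
121 ≡ 1 (mod 4), so quadratic reciprocity gives (121/5819) = (5819/121). Reduce: 5819 ≡ 11 (mod 121). Now have (11/121).
121 ≡ 1 (mod 4), so quadratic reciprocity gives (11/121) = (121/11). Reduce: 121 ≡ 0 (mod 11). Now have (0/11).
The numerator is now 0 with denominator 11 > 1: the symbol is 0.

0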